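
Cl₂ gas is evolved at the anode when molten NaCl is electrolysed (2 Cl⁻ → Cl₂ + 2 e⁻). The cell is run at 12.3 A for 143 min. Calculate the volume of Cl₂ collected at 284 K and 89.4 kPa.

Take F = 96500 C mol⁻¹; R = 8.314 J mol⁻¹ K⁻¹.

Q = I·t = 12.30 A × 8580.0 s = 105500 C.
n(e⁻) = Q/F = 105500 / 96500 = 1.094 mol.
2 electrons are transferred per Cl₂ molecule, so n(Cl₂) = 1.094 / 2 = 0.5468 mol.
V = nRT/P = (0.5468 × 8.314 × 284) / (89.4 × 10³ Pa) = 0.0144 m³ = 14.4 L.

14.4 L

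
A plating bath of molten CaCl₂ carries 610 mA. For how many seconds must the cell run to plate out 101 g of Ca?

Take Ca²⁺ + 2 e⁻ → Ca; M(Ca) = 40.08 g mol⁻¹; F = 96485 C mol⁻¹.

n(Ca) = m/M = 101 / 40.08 = 2.520 mol.
Each Ca atom requires 2 electrons, so n(e⁻) = 2 × 2.520 = 5.040 mol.
Q = n(e⁻)·F = 5.040 × 96485 = 486300 C.
t = Q/I = 486300 / 0.6100 A = 797200 s.

7.97 × 10⁵ s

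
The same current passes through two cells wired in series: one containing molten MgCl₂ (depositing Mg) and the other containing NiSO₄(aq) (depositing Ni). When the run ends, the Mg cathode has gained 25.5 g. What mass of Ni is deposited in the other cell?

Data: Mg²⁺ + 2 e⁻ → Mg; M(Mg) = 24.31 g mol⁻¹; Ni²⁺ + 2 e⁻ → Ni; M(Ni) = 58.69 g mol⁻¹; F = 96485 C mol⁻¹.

61.6 g

n(Mg) = 25.5 / 24.31 = 1.049 mol.
Since Mg²⁺ + 2 e⁻ → Mg, n(e⁻) passed = 2 × 1.049 = 2.098 mol.
Cells in series carry the same charge, so the same 2.098 mol of electrons passes through cell 2.
Ni²⁺ + 2 e⁻ → Ni, so n(Ni) = 2.098 / 2 = 1.049 mol.
m(Ni) = 1.049 × 58.69 = 61.6 g.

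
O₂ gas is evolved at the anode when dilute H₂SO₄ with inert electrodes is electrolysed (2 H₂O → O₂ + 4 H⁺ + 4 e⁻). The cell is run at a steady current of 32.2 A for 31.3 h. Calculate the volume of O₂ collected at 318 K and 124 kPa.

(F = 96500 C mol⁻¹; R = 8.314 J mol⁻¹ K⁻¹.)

Q = I·t = 32.20 A × 112680 s = 3628000 C.
n(e⁻) = Q/F = 3628000 / 96500 = 37.60 mol.
4 electrons are transferred per O₂ molecule, so n(O₂) = 37.60 / 4 = 9.400 mol.
V = nRT/P = (9.400 × 8.314 × 318) / (124 × 10³ Pa) = 0.200 m³ = 200 L.

200 L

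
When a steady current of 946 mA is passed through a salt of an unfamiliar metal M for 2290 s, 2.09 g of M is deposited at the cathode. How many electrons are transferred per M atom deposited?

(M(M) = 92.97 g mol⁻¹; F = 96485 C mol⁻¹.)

Q = I·t = 0.9460 A × 2290.0 s = 2166 C, so n(e⁻) = 2166/96485 = 0.02245 mol.
n(M) deposited = 2.09 / 92.97 = 0.02248 mol.
Electrons per atom = n(e⁻)/n(M) = 0.02245 / 0.02248 = 0.999 ≈ 1, so the ion is M⁺.

1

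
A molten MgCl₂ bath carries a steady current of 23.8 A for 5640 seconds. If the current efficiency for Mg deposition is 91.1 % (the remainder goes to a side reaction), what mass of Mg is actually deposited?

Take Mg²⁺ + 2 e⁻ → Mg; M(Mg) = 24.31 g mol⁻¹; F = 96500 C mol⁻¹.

Q = I·t = 23.80 × 5640.0 = 134200 C.
n(e⁻) = 134200/96500 = 1.391 mol; theoretically n(Mg) = 1.391/2 = 0.6955 mol, m_theo = 16.91 g.
At 91.1 % efficiency, m_actual = 0.911 × 16.91 = 15.4 g.

15.4 g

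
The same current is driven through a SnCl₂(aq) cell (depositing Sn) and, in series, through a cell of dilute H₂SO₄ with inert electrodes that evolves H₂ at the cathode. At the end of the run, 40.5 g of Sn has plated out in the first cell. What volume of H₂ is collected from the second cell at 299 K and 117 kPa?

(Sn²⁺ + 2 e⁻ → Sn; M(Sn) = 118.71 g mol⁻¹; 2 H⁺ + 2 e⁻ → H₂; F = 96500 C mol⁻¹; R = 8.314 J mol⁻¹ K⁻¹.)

7.25 L

n(Sn) = 40.5 / 118.71 = 0.3412 mol, so n(e⁻) = 2 × 0.3412 = 0.6823 mol.
The cells are in series, so the same 0.6823 mol of electrons passes through the second cell.
2 H⁺ + 2 e⁻ → H₂ — 2 mol e⁻ per mol H₂, so n(H₂) = 0.6823/2 = 0.3412 mol.
V = nRT/P = (0.3412 × 8.314 × 299) / (117 × 10³) = 0.00725 m³ = 7.25 L.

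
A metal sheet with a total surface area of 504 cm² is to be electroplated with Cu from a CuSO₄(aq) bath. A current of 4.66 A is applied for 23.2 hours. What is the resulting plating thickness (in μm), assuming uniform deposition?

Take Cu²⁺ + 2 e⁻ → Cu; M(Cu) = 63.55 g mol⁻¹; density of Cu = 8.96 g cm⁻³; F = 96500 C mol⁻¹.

284 μm

Q = I·t = 4.660 × 83520 = 389200 C; n(e⁻) = 4.033 mol.
n(Cu) = n(e⁻)/2 = 2.017 mol, so m = 2.017 × 63.55 = 128.2 g.
Volume = m/ρ = 128.2 / 8.96 = 14.30 cm³.
Thickness = V/A = 14.30 / 504 = 0.0284 cm = 284 μm.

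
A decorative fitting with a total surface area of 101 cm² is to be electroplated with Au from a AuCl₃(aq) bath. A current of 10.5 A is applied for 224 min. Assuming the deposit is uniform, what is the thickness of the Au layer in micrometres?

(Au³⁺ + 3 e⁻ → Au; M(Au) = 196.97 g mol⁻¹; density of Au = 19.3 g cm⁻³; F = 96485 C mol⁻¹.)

Q = I·t = 10.50 × 13440 = 141100 C; n(e⁻) = 1.463 mol.
n(Au) = n(e⁻)/3 = 0.4875 mol, so m = 0.4875 × 196.97 = 96.03 g.
Volume = m/ρ = 96.03 / 19.3 = 4.976 cm³.
Thickness = V/A = 4.976 / 101 = 0.0493 cm = 493 μm.

493 μm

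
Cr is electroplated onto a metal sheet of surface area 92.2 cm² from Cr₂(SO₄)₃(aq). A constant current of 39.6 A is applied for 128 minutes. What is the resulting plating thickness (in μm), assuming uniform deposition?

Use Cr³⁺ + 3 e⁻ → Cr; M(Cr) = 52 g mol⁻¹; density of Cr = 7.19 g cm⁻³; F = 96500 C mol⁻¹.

824 μm

Q = I·t = 39.60 × 7680.0 = 304100 C; n(e⁻) = 3.152 mol.
n(Cr) = n(e⁻)/3 = 1.051 mol, so m = 1.051 × 52 = 54.63 g.
Volume = m/ρ = 54.63 / 7.19 = 7.598 cm³.
Thickness = V/A = 7.598 / 92.2 = 0.0824 cm = 824 μm.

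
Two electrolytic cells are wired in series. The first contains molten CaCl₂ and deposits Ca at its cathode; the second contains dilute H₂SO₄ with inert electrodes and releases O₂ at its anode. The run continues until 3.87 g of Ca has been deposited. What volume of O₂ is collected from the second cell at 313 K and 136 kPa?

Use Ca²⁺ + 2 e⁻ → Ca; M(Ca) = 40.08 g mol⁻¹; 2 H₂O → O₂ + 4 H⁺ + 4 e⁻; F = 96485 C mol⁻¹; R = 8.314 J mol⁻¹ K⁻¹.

n(Ca) = 3.87 / 40.08 = 0.09656 mol, so n(e⁻) = 2 × 0.09656 = 0.1931 mol.
The cells are in series, so the same 0.1931 mol of electrons passes through the second cell.
2 H₂O → O₂ + 4 H⁺ + 4 e⁻ — 4 mol e⁻ per mol O₂, so n(O₂) = 0.1931/4 = 0.04828 mol.
V = nRT/P = (0.04828 × 8.314 × 313) / (136 × 10³) = 9.24 × 10⁻⁴ m³ = 0.924 L.

0.924 L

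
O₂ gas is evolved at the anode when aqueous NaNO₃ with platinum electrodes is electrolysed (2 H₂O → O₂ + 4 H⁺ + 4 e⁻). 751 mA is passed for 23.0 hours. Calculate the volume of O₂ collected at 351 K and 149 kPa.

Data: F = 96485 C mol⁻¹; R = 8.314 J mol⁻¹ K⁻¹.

3.16 L

Q = I·t = 0.7510 A × 82800 s = 62180 C.
n(e⁻) = Q/F = 62180 / 96485 = 0.6445 mol.
4 electrons are transferred per O₂ molecule, so n(O₂) = 0.6445 / 4 = 0.1611 mol.
V = nRT/P = (0.1611 × 8.314 × 351) / (149 × 10³ Pa) = 0.00316 m³ = 3.16 L.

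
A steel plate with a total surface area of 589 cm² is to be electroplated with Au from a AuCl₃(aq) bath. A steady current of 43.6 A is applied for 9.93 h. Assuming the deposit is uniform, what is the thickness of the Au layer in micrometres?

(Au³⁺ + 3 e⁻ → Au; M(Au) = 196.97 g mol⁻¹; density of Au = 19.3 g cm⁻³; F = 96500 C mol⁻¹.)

933 μm

Q = I·t = 43.60 × 35748 = 1559000 C; n(e⁻) = 16.15 mol.
n(Au) = n(e⁻)/3 = 5.384 mol, so m = 5.384 × 196.97 = 1060 g.
Volume = m/ρ = 1060 / 19.3 = 54.95 cm³.
Thickness = V/A = 54.95 / 589 = 0.0933 cm = 933 μm.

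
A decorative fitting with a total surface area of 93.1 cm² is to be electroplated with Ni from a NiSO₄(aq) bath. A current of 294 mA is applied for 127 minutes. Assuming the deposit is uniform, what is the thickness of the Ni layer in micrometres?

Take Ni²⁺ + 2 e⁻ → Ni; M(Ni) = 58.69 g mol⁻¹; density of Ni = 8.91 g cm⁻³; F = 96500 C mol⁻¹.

Q = I·t = 0.2940 × 7620.0 = 2240 C; n(e⁻) = 0.02322 mol.
n(Ni) = n(e⁻)/2 = 0.01161 mol, so m = 0.01161 × 58.69 = 0.6813 g.
Volume = m/ρ = 0.6813 / 8.91 = 0.07646 cm³.
Thickness = V/A = 0.07646 / 93.1 = 8.21 × 10⁻⁴ cm = 8.21 μm.

8.21 μm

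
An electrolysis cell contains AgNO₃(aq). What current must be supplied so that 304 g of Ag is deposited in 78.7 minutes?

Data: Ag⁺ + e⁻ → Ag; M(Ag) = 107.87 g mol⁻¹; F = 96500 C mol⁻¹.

57.6 A

n(Ag) = 304 / 107.87 = 2.818 mol.
n(e⁻) = 1 × 2.818 = 2.818 mol.
Q = n(e⁻)·F = 2.818 × 96500 = 272000 C.
I = Q/t = 272000 / 4722.0 s = 57.6 A.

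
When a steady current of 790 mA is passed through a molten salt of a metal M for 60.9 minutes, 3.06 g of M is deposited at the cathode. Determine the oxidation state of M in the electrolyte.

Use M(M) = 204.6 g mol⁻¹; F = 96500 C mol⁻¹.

+2

Q = I·t = 0.7900 A × 3654.0 s = 2887 C, so n(e⁻) = 2887/96500 = 0.02991 mol.
n(M) deposited = 3.06 / 204.6 = 0.01496 mol.
Electrons per atom = n(e⁻)/n(M) = 0.02991 / 0.01496 = 2.00 ≈ 2, so the ion is M²⁺.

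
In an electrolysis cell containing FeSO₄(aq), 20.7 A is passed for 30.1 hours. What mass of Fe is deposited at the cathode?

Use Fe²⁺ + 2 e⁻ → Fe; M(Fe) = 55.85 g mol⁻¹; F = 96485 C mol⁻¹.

Q = I·t = 20.70 A × 108360 s = 2243000 C.
n(e⁻) = Q/F = 2243000 / 96485 = 23.25 mol.
Fe²⁺ + 2 e⁻ → Fe, so n(Fe) = n(e⁻)/2 = 11.62 mol.
m = n·M = 11.62 × 55.85 = 649 g.

649 g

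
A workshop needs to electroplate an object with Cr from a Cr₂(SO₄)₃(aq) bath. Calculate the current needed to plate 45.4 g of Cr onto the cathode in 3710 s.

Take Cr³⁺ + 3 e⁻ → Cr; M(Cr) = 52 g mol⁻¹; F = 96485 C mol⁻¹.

68.1 A

n(Cr) = 45.4 / 52 = 0.8731 mol.
n(e⁻) = 3 × 0.8731 = 2.619 mol.
Q = n(e⁻)·F = 2.619 × 96485 = 252700 C.
I = Q/t = 252700 / 3710.0 s = 68.1 A.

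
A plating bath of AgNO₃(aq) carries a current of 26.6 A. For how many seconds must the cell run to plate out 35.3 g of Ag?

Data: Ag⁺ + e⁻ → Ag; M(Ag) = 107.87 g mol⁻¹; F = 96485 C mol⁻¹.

1190 s

n(Ag) = m/M = 35.3 / 107.87 = 0.3272 mol.
Each Ag atom requires 1 electron, so n(e⁻) = 1 × 0.3272 = 0.3272 mol.
Q = n(e⁻)·F = 0.3272 × 96485 = 31570 C.
t = Q/I = 31570 / 26.60 A = 1187 s.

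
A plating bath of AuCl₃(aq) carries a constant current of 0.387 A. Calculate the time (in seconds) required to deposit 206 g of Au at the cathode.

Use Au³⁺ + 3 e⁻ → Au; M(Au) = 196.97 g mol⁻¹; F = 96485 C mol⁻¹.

7.82 × 10⁵ s

n(Au) = m/M = 206 / 196.97 = 1.046 mol.
Each Au atom requires 3 electrons, so n(e⁻) = 3 × 1.046 = 3.138 mol.
Q = n(e⁻)·F = 3.138 × 96485 = 302700 C.
t = Q/I = 302700 / 0.3870 A = 782200 s.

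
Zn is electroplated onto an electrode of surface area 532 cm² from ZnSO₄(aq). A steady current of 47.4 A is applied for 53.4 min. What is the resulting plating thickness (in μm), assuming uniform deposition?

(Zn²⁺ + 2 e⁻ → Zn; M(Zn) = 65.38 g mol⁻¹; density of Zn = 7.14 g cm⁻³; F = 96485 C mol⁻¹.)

Q = I·t = 47.40 × 3204.0 = 151900 C; n(e⁻) = 1.574 mol.
n(Zn) = n(e⁻)/2 = 0.7870 mol, so m = 0.7870 × 65.38 = 51.45 g.
Volume = m/ρ = 51.45 / 7.14 = 7.207 cm³.
Thickness = V/A = 7.207 / 532 = 0.0135 cm = 135 μm.

135 μm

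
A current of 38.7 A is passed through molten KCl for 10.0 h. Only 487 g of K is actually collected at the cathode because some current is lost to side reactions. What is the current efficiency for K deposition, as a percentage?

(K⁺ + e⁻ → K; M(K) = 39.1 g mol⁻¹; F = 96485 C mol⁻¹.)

Q = I·t = 38.70 × 36000 = 1393000 C; n(e⁻) = 1393000/96485 = 14.44 mol.
Theoretical n(K) = n(e⁻)/1 = 14.44 mol, i.e. m_theo = 14.44 × 39.1 = 564.6 g.
Efficiency = m_actual / m_theo = 487 / 564.6 = 86.3 %.

86.3 %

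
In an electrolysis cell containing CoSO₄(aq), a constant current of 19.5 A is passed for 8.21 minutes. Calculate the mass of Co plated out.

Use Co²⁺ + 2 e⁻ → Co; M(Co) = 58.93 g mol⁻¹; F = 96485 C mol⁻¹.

Q = I·t = 19.50 A × 492.60 s = 9606 C.
n(e⁻) = Q/F = 9606 / 96485 = 0.09956 mol.
Co²⁺ + 2 e⁻ → Co, so n(Co) = n(e⁻)/2 = 0.04978 mol.
m = n·M = 0.04978 × 58.93 = 2.93 g.

2.93 g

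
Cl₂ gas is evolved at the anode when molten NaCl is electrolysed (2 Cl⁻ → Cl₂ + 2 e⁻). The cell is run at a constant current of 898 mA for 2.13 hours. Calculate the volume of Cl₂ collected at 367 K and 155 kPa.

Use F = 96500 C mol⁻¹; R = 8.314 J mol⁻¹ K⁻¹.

0.702 L

Q = I·t = 0.8980 A × 7668.0 s = 6886 C.
n(e⁻) = Q/F = 6886 / 96500 = 0.07136 mol.
2 electrons are transferred per Cl₂ molecule, so n(Cl₂) = 0.07136 / 2 = 0.03568 mol.
V = nRT/P = (0.03568 × 8.314 × 367) / (155 × 10³ Pa) = 7.02 × 10⁻⁴ m³ = 0.702 L.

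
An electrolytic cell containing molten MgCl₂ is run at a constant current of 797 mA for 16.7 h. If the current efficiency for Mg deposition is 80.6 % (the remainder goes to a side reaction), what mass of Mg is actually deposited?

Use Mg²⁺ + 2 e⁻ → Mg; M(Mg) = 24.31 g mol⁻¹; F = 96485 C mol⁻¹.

Q = I·t = 0.7970 × 60120 = 47920 C.
n(e⁻) = 47920/96485 = 0.4966 mol; theoretically n(Mg) = 0.4966/2 = 0.2483 mol, m_theo = 6.036 g.
At 80.6 % efficiency, m_actual = 0.806 × 6.036 = 4.87 g.

4.87 g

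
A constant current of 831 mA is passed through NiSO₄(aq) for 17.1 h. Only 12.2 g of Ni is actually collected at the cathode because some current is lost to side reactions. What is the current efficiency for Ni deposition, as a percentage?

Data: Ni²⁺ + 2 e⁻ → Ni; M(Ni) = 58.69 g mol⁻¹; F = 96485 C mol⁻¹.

Q = I·t = 0.8310 × 61560 = 51160 C; n(e⁻) = 51160/96485 = 0.5302 mol.
Theoretical n(Ni) = n(e⁻)/2 = 0.2651 mol, i.e. m_theo = 0.2651 × 58.69 = 15.56 g.
Efficiency = m_actual / m_theo = 12.2 / 15.56 = 78.4 %.

78.4 %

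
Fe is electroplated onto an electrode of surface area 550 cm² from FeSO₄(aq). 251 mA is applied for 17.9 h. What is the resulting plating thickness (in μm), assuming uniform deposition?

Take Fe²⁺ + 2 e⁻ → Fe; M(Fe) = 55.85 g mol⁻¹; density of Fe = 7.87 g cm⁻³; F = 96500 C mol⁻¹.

10.8 μm

Q = I·t = 0.2510 × 64440 = 16170 C; n(e⁻) = 0.1676 mol.
n(Fe) = n(e⁻)/2 = 0.08381 mol, so m = 0.08381 × 55.85 = 4.681 g.
Volume = m/ρ = 4.681 / 7.87 = 0.5947 cm³.
Thickness = V/A = 0.5947 / 550 = 0.00108 cm = 10.8 μm.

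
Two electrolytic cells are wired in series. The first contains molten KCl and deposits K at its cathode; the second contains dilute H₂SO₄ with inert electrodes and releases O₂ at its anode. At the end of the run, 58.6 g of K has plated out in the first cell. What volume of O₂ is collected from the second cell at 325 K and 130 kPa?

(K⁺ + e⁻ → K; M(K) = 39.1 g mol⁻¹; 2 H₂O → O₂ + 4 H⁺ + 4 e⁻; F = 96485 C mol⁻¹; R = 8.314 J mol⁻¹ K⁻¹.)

7.79 L

n(K) = 58.6 / 39.1 = 1.499 mol, so n(e⁻) = 1 × 1.499 = 1.499 mol.
The cells are in series, so the same 1.499 mol of electrons passes through the second cell.
2 H₂O → O₂ + 4 H⁺ + 4 e⁻ — 4 mol e⁻ per mol O₂, so n(O₂) = 1.499/4 = 0.3747 mol.
V = nRT/P = (0.3747 × 8.314 × 325) / (130 × 10³) = 0.00779 m³ = 7.79 L.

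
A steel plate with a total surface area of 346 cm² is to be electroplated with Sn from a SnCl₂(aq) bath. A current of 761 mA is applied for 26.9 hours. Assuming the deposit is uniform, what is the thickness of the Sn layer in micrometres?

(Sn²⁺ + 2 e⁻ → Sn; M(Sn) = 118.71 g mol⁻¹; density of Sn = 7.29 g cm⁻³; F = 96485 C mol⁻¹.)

180 μm

Q = I·t = 0.7610 × 96840 = 73700 C; n(e⁻) = 0.7638 mol.
n(Sn) = n(e⁻)/2 = 0.3819 mol, so m = 0.3819 × 118.71 = 45.34 g.
Volume = m/ρ = 45.34 / 7.29 = 6.219 cm³.
Thickness = V/A = 6.219 / 346 = 0.0180 cm = 180 μm.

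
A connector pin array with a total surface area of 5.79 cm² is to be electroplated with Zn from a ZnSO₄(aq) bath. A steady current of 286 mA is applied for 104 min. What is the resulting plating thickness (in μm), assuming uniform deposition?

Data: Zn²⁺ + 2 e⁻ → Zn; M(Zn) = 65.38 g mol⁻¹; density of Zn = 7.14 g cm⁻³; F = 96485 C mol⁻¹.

146 μm

Q = I·t = 0.2860 × 6240.0 = 1785 C; n(e⁻) = 0.01850 mol.
n(Zn) = n(e⁻)/2 = 0.009248 mol, so m = 0.009248 × 65.38 = 0.6047 g.
Volume = m/ρ = 0.6047 / 7.14 = 0.08469 cm³.
Thickness = V/A = 0.08469 / 5.79 = 0.0146 cm = 146 μm.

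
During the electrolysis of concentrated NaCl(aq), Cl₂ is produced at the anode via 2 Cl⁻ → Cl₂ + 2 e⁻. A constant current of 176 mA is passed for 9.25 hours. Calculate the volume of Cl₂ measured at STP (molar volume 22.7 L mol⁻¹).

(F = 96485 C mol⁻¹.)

0.689 L

Q = I·t = 0.1760 A × 33300 s = 5861 C.
n(e⁻) = Q/F = 5861 / 96485 = 0.06074 mol.
2 electrons are transferred per Cl₂ molecule, so n(Cl₂) = 0.06074 / 2 = 0.03037 mol.
V = n × V_m = 0.03037 × 22.7 = 0.689 L.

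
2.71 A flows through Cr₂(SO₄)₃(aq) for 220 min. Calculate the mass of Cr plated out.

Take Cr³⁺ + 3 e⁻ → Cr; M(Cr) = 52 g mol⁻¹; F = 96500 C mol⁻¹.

Q = I·t = 2.710 A × 13200 s = 35770 C.
n(e⁻) = Q/F = 35770 / 96500 = 0.3707 mol.
Cr³⁺ + 3 e⁻ → Cr, so n(Cr) = n(e⁻)/3 = 0.1236 mol.
m = n·M = 0.1236 × 52 = 6.43 g.

6.43 g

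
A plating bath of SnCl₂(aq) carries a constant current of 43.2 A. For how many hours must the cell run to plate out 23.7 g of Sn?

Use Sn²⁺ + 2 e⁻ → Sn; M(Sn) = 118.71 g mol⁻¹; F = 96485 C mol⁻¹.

n(Sn) = m/M = 23.7 / 118.71 = 0.1996 mol.
Each Sn atom requires 2 electrons, so n(e⁻) = 2 × 0.1996 = 0.3993 mol.
Q = n(e⁻)·F = 0.3993 × 96485 = 38530 C.
t = Q/I = 38530 / 43.20 A = 891.8 s = 0.248 h.

0.248 h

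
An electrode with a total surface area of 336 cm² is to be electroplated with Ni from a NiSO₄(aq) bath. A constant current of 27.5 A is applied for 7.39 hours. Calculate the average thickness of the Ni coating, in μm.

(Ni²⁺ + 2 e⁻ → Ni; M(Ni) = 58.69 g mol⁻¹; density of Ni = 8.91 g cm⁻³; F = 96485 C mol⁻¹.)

743 μm

Q = I·t = 27.50 × 26604 = 731600 C; n(e⁻) = 7.583 mol.
n(Ni) = n(e⁻)/2 = 3.791 mol, so m = 3.791 × 58.69 = 222.5 g.
Volume = m/ρ = 222.5 / 8.91 = 24.97 cm³.
Thickness = V/A = 24.97 / 336 = 0.0743 cm = 743 μm.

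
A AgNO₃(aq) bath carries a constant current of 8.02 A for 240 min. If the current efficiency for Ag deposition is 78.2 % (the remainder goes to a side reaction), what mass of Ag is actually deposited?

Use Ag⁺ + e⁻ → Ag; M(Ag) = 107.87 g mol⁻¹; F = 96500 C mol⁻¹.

101 g

Q = I·t = 8.020 × 14400 = 115500 C.
n(e⁻) = 115500/96500 = 1.197 mol; theoretically n(Ag) = 1.197/1 = 1.197 mol, m_theo = 129.1 g.
At 78.2 % efficiency, m_actual = 0.782 × 129.1 = 101 g.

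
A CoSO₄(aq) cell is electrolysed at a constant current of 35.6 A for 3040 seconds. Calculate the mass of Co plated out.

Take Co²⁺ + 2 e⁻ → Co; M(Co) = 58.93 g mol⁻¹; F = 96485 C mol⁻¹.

33.0 g

Q = I·t = 35.60 A × 3040.0 s = 108200 C.
n(e⁻) = Q/F = 108200 / 96485 = 1.122 mol.
Co²⁺ + 2 e⁻ → Co, so n(Co) = n(e⁻)/2 = 0.5608 mol.
m = n·M = 0.5608 × 58.93 = 33.0 g.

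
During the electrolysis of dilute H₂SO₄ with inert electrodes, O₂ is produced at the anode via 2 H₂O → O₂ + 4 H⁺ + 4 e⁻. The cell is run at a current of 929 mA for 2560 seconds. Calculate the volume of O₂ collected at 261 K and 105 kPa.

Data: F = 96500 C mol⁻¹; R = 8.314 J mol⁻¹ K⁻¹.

0.127 L

Q = I·t = 0.9290 A × 2560.0 s = 2378 C.
n(e⁻) = Q/F = 2378 / 96500 = 0.02464 mol.
4 electrons are transferred per O₂ molecule, so n(O₂) = 0.02464 / 4 = 0.006161 mol.
V = nRT/P = (0.006161 × 8.314 × 261) / (105 × 10³ Pa) = 1.27 × 10⁻⁴ m³ = 0.127 L.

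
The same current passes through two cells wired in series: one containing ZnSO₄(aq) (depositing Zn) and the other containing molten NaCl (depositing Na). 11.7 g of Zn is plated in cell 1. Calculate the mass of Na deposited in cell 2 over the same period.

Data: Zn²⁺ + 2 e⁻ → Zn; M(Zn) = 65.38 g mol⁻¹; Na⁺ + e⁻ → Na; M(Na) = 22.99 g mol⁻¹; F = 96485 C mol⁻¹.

8.23 g

n(Zn) = 11.7 / 65.38 = 0.1790 mol.
Since Zn²⁺ + 2 e⁻ → Zn, n(e⁻) passed = 2 × 0.1790 = 0.3579 mol.
Cells in series carry the same charge, so the same 0.3579 mol of electrons passes through cell 2.
Na⁺ + e⁻ → Na, so n(Na) = 0.3579 / 1 = 0.3579 mol.
m(Na) = 0.3579 × 22.99 = 8.23 g.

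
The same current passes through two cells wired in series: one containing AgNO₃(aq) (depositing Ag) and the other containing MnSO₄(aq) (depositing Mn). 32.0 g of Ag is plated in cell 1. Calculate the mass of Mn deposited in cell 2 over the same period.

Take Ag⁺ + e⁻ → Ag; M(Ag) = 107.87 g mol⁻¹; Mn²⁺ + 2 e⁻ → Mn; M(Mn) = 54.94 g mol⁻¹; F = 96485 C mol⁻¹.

n(Ag) = 32.0 / 107.87 = 0.2967 mol.
Since Ag⁺ + e⁻ → Ag, n(e⁻) passed = 1 × 0.2967 = 0.2967 mol.
Cells in series carry the same charge, so the same 0.2967 mol of electrons passes through cell 2.
Mn²⁺ + 2 e⁻ → Mn, so n(Mn) = 0.2967 / 2 = 0.1483 mol.
m(Mn) = 0.1483 × 54.94 = 8.15 g.

8.15 g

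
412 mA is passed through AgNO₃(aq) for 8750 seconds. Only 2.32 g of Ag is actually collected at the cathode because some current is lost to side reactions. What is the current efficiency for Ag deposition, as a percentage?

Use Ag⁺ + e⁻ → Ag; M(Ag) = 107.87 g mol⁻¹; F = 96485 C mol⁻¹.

57.6 %

Q = I·t = 0.4120 × 8750.0 = 3605 C; n(e⁻) = 3605/96485 = 0.03736 mol.
Theoretical n(Ag) = n(e⁻)/1 = 0.03736 mol, i.e. m_theo = 0.03736 × 107.87 = 4.030 g.
Efficiency = m_actual / m_theo = 2.32 / 4.030 = 57.6 %.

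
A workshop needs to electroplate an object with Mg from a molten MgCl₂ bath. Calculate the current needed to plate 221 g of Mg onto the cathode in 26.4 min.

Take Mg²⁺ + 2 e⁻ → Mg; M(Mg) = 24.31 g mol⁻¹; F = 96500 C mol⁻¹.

n(Mg) = 221 / 24.31 = 9.091 mol.
n(e⁻) = 2 × 9.091 = 18.18 mol.
Q = n(e⁻)·F = 18.18 × 96500 = 1755000 C.
I = Q/t = 1755000 / 1584.0 s = 1110 A.

1110 A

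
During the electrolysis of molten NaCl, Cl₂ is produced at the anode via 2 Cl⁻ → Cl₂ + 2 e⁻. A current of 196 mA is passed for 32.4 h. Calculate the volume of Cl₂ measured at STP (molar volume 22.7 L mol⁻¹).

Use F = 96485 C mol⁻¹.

Q = I·t = 0.1960 A × 116640 s = 22860 C.
n(e⁻) = Q/F = 22860 / 96485 = 0.2369 mol.
2 electrons are transferred per Cl₂ molecule, so n(Cl₂) = 0.2369 / 2 = 0.1185 mol.
V = n × V_m = 0.1185 × 22.7 = 2.69 L.

2.69 L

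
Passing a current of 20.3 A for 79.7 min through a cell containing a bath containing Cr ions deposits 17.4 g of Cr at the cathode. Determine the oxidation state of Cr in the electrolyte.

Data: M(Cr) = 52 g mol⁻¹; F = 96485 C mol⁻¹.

+3

Q = I·t = 20.30 A × 4782.0 s = 97070 C, so n(e⁻) = 97070/96485 = 1.006 mol.
n(Cr) deposited = 17.4 / 52 = 0.3346 mol.
Electrons per atom = n(e⁻)/n(Cr) = 1.006 / 0.3346 = 3.01 ≈ 3, so the ion is Cr³⁺.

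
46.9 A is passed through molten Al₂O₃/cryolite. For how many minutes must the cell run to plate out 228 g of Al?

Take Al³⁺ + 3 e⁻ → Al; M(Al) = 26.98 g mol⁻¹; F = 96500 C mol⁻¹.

869 min

n(Al) = m/M = 228 / 26.98 = 8.451 mol.
Each Al atom requires 3 electrons, so n(e⁻) = 3 × 8.451 = 25.35 mol.
Q = n(e⁻)·F = 25.35 × 96500 = 2446000 C.
t = Q/I = 2446000 / 46.90 A = 52160 s = 869 min.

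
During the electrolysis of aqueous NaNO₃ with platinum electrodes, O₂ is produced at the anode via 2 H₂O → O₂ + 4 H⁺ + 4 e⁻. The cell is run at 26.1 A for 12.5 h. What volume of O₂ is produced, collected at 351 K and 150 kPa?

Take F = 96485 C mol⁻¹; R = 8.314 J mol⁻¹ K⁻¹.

Q = I·t = 26.10 A × 45000 s = 1174000 C.
n(e⁻) = Q/F = 1174000 / 96485 = 12.17 mol.
4 electrons are transferred per O₂ molecule, so n(O₂) = 12.17 / 4 = 3.043 mol.
V = nRT/P = (3.043 × 8.314 × 351) / (150 × 10³ Pa) = 0.0592 m³ = 59.2 L.

59.2 L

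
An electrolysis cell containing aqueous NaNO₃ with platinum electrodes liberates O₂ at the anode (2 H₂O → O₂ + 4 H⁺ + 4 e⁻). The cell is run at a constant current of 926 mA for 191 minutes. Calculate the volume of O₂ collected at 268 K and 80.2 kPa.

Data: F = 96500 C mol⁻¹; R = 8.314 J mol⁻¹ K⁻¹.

Q = I·t = 0.9260 A × 11460 s = 10610 C.
n(e⁻) = Q/F = 10610 / 96500 = 0.1100 mol.
4 electrons are transferred per O₂ molecule, so n(O₂) = 0.1100 / 4 = 0.02749 mol.
V = nRT/P = (0.02749 × 8.314 × 268) / (80.2 × 10³ Pa) = 7.64 × 10⁻⁴ m³ = 0.764 L.

0.764 L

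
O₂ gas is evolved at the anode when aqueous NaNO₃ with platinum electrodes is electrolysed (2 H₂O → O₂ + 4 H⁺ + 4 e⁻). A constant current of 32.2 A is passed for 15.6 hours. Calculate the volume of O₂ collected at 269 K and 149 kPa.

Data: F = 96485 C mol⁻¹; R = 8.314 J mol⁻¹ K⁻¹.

Q = I·t = 32.20 A × 56160 s = 1808000 C.
n(e⁻) = Q/F = 1808000 / 96485 = 18.74 mol.
4 electrons are transferred per O₂ molecule, so n(O₂) = 18.74 / 4 = 4.686 mol.
V = nRT/P = (4.686 × 8.314 × 269) / (149 × 10³ Pa) = 0.0703 m³ = 70.3 L.

70.3 L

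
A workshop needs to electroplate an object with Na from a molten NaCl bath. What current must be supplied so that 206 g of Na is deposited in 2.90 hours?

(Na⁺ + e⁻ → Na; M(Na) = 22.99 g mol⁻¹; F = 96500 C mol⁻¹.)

82.8 A

n(Na) = 206 / 22.99 = 8.960 mol.
n(e⁻) = 1 × 8.960 = 8.960 mol.
Q = n(e⁻)·F = 8.960 × 96500 = 864700 C.
I = Q/t = 864700 / 10440 s = 82.8 A.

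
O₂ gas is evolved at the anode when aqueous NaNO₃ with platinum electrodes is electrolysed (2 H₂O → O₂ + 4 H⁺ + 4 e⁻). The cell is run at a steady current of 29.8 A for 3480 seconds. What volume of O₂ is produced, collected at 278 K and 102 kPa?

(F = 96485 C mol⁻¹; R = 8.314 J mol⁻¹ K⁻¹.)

6.09 L

Q = I·t = 29.80 A × 3480.0 s = 103700 C.
n(e⁻) = Q/F = 103700 / 96485 = 1.075 mol.
4 electrons are transferred per O₂ molecule, so n(O₂) = 1.075 / 4 = 0.2687 mol.
V = nRT/P = (0.2687 × 8.314 × 278) / (102 × 10³ Pa) = 0.00609 m³ = 6.09 L.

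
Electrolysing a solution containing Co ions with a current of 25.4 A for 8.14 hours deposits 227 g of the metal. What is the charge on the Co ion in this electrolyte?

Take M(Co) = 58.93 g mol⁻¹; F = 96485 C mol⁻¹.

+2

Q = I·t = 25.40 A × 29304 s = 744300 C, so n(e⁻) = 744300/96485 = 7.714 mol.
n(Co) deposited = 227 / 58.93 = 3.852 mol.
Electrons per atom = n(e⁻)/n(Co) = 7.714 / 3.852 = 2.00 ≈ 2, so the ion is Co²⁺.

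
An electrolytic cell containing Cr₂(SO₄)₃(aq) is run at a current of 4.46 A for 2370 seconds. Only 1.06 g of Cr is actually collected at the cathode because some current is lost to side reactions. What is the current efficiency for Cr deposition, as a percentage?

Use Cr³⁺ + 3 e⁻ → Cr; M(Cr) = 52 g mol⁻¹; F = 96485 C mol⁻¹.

Q = I·t = 4.460 × 2370.0 = 10570 C; n(e⁻) = 10570/96485 = 0.1096 mol.
Theoretical n(Cr) = n(e⁻)/3 = 0.03652 mol, i.e. m_theo = 0.03652 × 52 = 1.899 g.
Efficiency = m_actual / m_theo = 1.06 / 1.899 = 55.8 %.

55.8 %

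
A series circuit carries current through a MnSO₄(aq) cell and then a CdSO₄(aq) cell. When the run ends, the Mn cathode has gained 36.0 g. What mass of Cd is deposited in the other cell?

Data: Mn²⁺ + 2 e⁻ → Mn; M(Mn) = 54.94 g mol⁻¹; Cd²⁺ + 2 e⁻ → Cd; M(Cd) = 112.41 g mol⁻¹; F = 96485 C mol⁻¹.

n(Mn) = 36.0 / 54.94 = 0.6553 mol.
Since Mn²⁺ + 2 e⁻ → Mn, n(e⁻) passed = 2 × 0.6553 = 1.311 mol.
Cells in series carry the same charge, so the same 1.311 mol of electrons passes through cell 2.
Cd²⁺ + 2 e⁻ → Cd, so n(Cd) = 1.311 / 2 = 0.6553 mol.
m(Cd) = 0.6553 × 112.41 = 73.7 g.

73.7 g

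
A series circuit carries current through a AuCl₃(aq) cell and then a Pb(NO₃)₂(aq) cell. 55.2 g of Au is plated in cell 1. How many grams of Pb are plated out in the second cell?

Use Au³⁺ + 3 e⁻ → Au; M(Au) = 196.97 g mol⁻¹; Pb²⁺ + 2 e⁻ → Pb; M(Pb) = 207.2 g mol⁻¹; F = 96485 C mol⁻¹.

n(Au) = 55.2 / 196.97 = 0.2802 mol.
Since Au³⁺ + 3 e⁻ → Au, n(e⁻) passed = 3 × 0.2802 = 0.8407 mol.
Cells in series carry the same charge, so the same 0.8407 mol of electrons passes through cell 2.
Pb²⁺ + 2 e⁻ → Pb, so n(Pb) = 0.8407 / 2 = 0.4204 mol.
m(Pb) = 0.4204 × 207.2 = 87.1 g.

87.1 g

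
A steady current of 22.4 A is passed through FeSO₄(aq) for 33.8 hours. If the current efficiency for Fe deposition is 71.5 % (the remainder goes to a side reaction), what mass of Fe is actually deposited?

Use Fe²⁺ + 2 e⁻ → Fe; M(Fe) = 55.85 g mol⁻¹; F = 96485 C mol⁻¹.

Q = I·t = 22.40 × 121680 = 2726000 C.
n(e⁻) = 2726000/96485 = 28.25 mol; theoretically n(Fe) = 28.25/2 = 14.12 mol, m_theo = 788.9 g.
At 71.5 % efficiency, m_actual = 0.715 × 788.9 = 564 g.

564 g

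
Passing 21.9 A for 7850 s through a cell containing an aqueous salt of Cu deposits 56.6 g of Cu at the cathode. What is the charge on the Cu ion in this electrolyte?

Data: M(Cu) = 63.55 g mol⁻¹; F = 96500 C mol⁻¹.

+2

Q = I·t = 21.90 A × 7850.0 s = 171900 C, so n(e⁻) = 171900/96500 = 1.782 mol.
n(Cu) deposited = 56.6 / 63.55 = 0.8906 mol.
Electrons per atom = n(e⁻)/n(Cu) = 1.782 / 0.8906 = 2.00 ≈ 2, so the ion is Cu²⁺.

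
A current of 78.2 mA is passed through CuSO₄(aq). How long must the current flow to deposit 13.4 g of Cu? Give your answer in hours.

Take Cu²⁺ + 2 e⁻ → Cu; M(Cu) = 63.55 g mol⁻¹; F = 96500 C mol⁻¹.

145 h

n(Cu) = m/M = 13.4 / 63.55 = 0.2109 mol.
Each Cu atom requires 2 electrons, so n(e⁻) = 2 × 0.2109 = 0.4217 mol.
Q = n(e⁻)·F = 0.4217 × 96500 = 40700 C.
t = Q/I = 40700 / 0.07820 A = 520400 s = 145 h.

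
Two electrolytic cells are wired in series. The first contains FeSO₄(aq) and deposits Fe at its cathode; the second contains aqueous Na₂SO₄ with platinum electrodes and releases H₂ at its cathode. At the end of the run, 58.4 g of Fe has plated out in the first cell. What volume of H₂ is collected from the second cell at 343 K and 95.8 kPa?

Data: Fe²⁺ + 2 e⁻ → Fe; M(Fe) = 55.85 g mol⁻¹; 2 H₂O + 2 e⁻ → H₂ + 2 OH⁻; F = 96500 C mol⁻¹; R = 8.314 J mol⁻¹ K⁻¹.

31.1 L

n(Fe) = 58.4 / 55.85 = 1.046 mol, so n(e⁻) = 2 × 1.046 = 2.091 mol.
The cells are in series, so the same 2.091 mol of electrons passes through the second cell.
2 H₂O + 2 e⁻ → H₂ + 2 OH⁻ — 2 mol e⁻ per mol H₂, so n(H₂) = 2.091/2 = 1.046 mol.
V = nRT/P = (1.046 × 8.314 × 343) / (95.8 × 10³) = 0.0311 m³ = 31.1 L.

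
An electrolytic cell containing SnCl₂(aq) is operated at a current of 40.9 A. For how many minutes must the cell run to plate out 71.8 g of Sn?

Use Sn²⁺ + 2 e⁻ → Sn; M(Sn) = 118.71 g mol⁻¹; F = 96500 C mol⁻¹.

n(Sn) = m/M = 71.8 / 118.71 = 0.6048 mol.
Each Sn atom requires 2 electrons, so n(e⁻) = 2 × 0.6048 = 1.210 mol.
Q = n(e⁻)·F = 1.210 × 96500 = 116700 C.
t = Q/I = 116700 / 40.90 A = 2854 s = 47.6 min.

47.6 min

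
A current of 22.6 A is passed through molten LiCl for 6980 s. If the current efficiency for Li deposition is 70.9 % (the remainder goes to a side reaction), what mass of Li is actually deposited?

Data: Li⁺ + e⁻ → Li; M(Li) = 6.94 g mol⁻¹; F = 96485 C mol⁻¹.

8.04 g

Q = I·t = 22.60 × 6980.0 = 157700 C.
n(e⁻) = 157700/96485 = 1.635 mol; theoretically n(Li) = 1.635/1 = 1.635 mol, m_theo = 11.35 g.
At 70.9 % efficiency, m_actual = 0.709 × 11.35 = 8.04 g.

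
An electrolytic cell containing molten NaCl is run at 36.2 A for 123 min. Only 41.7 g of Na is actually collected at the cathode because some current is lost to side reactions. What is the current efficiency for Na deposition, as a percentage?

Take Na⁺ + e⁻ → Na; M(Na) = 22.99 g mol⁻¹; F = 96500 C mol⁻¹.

Q = I·t = 36.20 × 7380.0 = 267200 C; n(e⁻) = 267200/96500 = 2.768 mol.
Theoretical n(Na) = n(e⁻)/1 = 2.768 mol, i.e. m_theo = 2.768 × 22.99 = 63.65 g.
Efficiency = m_actual / m_theo = 41.7 / 63.65 = 65.5 %.

65.5 %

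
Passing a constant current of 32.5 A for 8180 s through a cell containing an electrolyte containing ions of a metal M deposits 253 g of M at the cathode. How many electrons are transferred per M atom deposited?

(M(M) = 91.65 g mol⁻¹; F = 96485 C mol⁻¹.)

Q = I·t = 32.50 A × 8180.0 s = 265800 C, so n(e⁻) = 265800/96485 = 2.755 mol.
n(M) deposited = 253 / 91.65 = 2.761 mol.
Electrons per atom = n(e⁻)/n(M) = 2.755 / 2.761 = 0.998 ≈ 1, so the ion is M⁺.

1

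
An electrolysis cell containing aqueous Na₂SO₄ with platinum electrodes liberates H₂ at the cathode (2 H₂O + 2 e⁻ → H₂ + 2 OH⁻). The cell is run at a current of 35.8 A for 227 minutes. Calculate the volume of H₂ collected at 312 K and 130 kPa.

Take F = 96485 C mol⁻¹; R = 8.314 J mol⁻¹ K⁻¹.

50.4 L

Q = I·t = 35.80 A × 13620 s = 487600 C.
n(e⁻) = Q/F = 487600 / 96485 = 5.054 mol.
2 electrons are transferred per H₂ molecule, so n(H₂) = 5.054 / 2 = 2.527 mol.
V = nRT/P = (2.527 × 8.314 × 312) / (130 × 10³ Pa) = 0.0504 m³ = 50.4 L.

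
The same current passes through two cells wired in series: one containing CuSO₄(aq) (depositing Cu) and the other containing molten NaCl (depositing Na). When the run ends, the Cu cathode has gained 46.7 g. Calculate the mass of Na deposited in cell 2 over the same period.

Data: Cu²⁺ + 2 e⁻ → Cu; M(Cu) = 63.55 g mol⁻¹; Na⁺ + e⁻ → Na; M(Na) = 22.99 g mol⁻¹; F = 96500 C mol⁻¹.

n(Cu) = 46.7 / 63.55 = 0.7349 mol.
Since Cu²⁺ + 2 e⁻ → Cu, n(e⁻) passed = 2 × 0.7349 = 1.470 mol.
Cells in series carry the same charge, so the same 1.470 mol of electrons passes through cell 2.
Na⁺ + e⁻ → Na, so n(Na) = 1.470 / 1 = 1.470 mol.
m(Na) = 1.470 × 22.99 = 33.8 g.

33.8 g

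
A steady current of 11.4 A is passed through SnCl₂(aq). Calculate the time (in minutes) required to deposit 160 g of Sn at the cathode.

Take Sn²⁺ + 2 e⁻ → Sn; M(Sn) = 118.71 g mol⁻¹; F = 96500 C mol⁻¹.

n(Sn) = m/M = 160 / 118.71 = 1.348 mol.
Each Sn atom requires 2 electrons, so n(e⁻) = 2 × 1.348 = 2.696 mol.
Q = n(e⁻)·F = 2.696 × 96500 = 260100 C.
t = Q/I = 260100 / 11.40 A = 22820 s = 380 min.

380 min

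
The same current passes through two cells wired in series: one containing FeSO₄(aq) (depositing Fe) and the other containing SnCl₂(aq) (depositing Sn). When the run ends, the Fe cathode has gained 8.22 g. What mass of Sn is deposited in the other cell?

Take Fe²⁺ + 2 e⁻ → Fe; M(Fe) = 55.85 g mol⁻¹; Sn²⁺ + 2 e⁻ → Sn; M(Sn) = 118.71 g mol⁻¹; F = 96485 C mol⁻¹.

17.5 g

n(Fe) = 8.22 / 55.85 = 0.1472 mol.
Since Fe²⁺ + 2 e⁻ → Fe, n(e⁻) passed = 2 × 0.1472 = 0.2944 mol.
Cells in series carry the same charge, so the same 0.2944 mol of electrons passes through cell 2.
Sn²⁺ + 2 e⁻ → Sn, so n(Sn) = 0.2944 / 2 = 0.1472 mol.
m(Sn) = 0.1472 × 118.71 = 17.5 g.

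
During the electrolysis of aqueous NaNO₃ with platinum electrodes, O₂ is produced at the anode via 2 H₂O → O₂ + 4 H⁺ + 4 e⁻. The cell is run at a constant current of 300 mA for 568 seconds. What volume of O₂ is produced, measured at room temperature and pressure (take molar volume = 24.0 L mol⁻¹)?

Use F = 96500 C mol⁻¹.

Q = I·t = 0.3000 A × 568.00 s = 170.4 C.
n(e⁻) = Q/F = 170.4 / 96500 = 0.001766 mol.
4 electrons are transferred per O₂ molecule, so n(O₂) = 0.001766 / 4 = 0.0004415 mol.
V = n × V_m = 0.0004415 × 24.0 = 0.0106 L.

0.0106 L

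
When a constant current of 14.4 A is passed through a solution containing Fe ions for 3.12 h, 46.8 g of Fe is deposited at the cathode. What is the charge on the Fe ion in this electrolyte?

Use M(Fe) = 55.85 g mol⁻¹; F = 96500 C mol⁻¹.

Q = I·t = 14.40 A × 11232 s = 161700 C, so n(e⁻) = 161700/96500 = 1.676 mol.
n(Fe) deposited = 46.8 / 55.85 = 0.8380 mol.
Electrons per atom = n(e⁻)/n(Fe) = 1.676 / 0.8380 = 2.00 ≈ 2, so the ion is Fe²⁺.

+2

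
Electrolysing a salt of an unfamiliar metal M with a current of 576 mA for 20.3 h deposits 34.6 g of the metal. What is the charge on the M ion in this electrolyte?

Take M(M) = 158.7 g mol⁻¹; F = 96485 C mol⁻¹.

+2

Q = I·t = 0.5760 A × 73080 s = 42090 C, so n(e⁻) = 42090/96485 = 0.4363 mol.
n(M) deposited = 34.6 / 158.7 = 0.2180 mol.
Electrons per atom = n(e⁻)/n(M) = 0.4363 / 0.2180 = 2.00 ≈ 2, so the ion is M²⁺.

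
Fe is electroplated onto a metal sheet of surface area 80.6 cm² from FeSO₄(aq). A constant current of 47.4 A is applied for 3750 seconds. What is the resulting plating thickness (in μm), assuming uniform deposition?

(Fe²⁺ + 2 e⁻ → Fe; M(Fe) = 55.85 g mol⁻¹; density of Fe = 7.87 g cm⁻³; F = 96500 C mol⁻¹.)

Q = I·t = 47.40 × 3750.0 = 177800 C; n(e⁻) = 1.842 mol.
n(Fe) = n(e⁻)/2 = 0.9210 mol, so m = 0.9210 × 55.85 = 51.44 g.
Volume = m/ρ = 51.44 / 7.87 = 6.536 cm³.
Thickness = V/A = 6.536 / 80.6 = 0.0811 cm = 811 μm.

811 μm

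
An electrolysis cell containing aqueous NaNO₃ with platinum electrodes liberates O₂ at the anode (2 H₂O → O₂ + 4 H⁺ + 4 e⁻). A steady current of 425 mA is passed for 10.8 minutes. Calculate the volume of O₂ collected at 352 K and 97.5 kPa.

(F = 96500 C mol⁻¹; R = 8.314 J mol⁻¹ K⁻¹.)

Q = I·t = 0.4250 A × 648.00 s = 275.4 C.
n(e⁻) = Q/F = 275.4 / 96500 = 0.002854 mol.
4 electrons are transferred per O₂ molecule, so n(O₂) = 0.002854 / 4 = 0.0007135 mol.
V = nRT/P = (0.0007135 × 8.314 × 352) / (97.5 × 10³ Pa) = 2.14 × 10⁻⁵ m³ = 0.0214 L.

0.0214 L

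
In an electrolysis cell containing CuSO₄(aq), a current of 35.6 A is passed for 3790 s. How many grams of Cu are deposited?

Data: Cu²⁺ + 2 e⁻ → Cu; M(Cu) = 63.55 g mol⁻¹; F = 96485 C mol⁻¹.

44.4 g

Q = I·t = 35.60 A × 3790.0 s = 134900 C.
n(e⁻) = Q/F = 134900 / 96485 = 1.398 mol.
Cu²⁺ + 2 e⁻ → Cu, so n(Cu) = n(e⁻)/2 = 0.6992 mol.
m = n·M = 0.6992 × 63.55 = 44.4 g.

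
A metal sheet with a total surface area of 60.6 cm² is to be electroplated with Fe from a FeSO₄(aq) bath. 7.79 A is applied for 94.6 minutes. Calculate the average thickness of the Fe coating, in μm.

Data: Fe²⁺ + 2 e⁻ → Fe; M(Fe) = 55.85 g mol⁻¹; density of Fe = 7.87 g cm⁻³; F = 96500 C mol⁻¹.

Q = I·t = 7.790 × 5676.0 = 44220 C; n(e⁻) = 0.4582 mol.
n(Fe) = n(e⁻)/2 = 0.2291 mol, so m = 0.2291 × 55.85 = 12.80 g.
Volume = m/ρ = 12.80 / 7.87 = 1.626 cm³.
Thickness = V/A = 1.626 / 60.6 = 0.0268 cm = 268 μm.

268 μm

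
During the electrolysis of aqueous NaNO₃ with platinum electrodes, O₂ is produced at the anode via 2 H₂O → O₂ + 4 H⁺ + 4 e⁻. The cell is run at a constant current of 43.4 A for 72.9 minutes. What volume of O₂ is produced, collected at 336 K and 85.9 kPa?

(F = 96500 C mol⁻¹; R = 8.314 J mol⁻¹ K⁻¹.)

Q = I·t = 43.40 A × 4374.0 s = 189800 C.
n(e⁻) = Q/F = 189800 / 96500 = 1.967 mol.
4 electrons are transferred per O₂ molecule, so n(O₂) = 1.967 / 4 = 0.4918 mol.
V = nRT/P = (0.4918 × 8.314 × 336) / (85.9 × 10³ Pa) = 0.0160 m³ = 16.0 L.

16.0 L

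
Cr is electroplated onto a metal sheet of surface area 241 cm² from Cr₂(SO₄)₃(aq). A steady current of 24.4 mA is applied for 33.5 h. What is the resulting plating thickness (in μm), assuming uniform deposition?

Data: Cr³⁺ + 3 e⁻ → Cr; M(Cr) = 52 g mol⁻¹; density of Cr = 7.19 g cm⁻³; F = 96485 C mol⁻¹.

3.05 μm

Q = I·t = 0.02440 × 120600 = 2943 C; n(e⁻) = 0.03050 mol.
n(Cr) = n(e⁻)/3 = 0.01017 mol, so m = 0.01017 × 52 = 0.5286 g.
Volume = m/ρ = 0.5286 / 7.19 = 0.07352 cm³.
Thickness = V/A = 0.07352 / 241 = 3.05 × 10⁻⁴ cm = 3.05 μm.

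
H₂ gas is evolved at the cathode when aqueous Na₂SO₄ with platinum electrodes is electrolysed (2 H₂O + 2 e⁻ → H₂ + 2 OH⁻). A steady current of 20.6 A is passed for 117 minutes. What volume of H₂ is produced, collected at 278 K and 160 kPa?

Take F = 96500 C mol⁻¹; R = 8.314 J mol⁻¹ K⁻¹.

Q = I·t = 20.60 A × 7020.0 s = 144600 C.
n(e⁻) = Q/F = 144600 / 96500 = 1.499 mol.
2 electrons are transferred per H₂ molecule, so n(H₂) = 1.499 / 2 = 0.7493 mol.
V = nRT/P = (0.7493 × 8.314 × 278) / (160 × 10³ Pa) = 0.0108 m³ = 10.8 L.

10.8 L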